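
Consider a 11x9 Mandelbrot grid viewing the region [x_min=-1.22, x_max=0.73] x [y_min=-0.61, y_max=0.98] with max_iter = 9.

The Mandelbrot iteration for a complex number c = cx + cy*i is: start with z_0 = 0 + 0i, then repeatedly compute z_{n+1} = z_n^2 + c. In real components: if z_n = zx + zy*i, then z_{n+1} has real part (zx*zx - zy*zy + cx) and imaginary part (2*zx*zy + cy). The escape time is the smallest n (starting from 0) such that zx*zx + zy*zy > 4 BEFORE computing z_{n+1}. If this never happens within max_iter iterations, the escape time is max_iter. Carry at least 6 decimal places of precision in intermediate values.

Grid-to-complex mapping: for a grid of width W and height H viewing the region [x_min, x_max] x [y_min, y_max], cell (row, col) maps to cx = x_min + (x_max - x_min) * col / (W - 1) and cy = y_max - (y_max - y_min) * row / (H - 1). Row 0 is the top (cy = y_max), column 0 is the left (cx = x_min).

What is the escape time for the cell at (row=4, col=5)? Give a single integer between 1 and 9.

z_0 = 0 + 0i, c = -0.2450 + 0.1850i
Iter 1: z = -0.2450 + 0.1850i, |z|^2 = 0.0943
Iter 2: z = -0.2192 + 0.0944i, |z|^2 = 0.0570
Iter 3: z = -0.2059 + 0.1436i, |z|^2 = 0.0630
Iter 4: z = -0.2233 + 0.1259i, |z|^2 = 0.0657
Iter 5: z = -0.2110 + 0.1288i, |z|^2 = 0.0611
Iter 6: z = -0.2171 + 0.1306i, |z|^2 = 0.0642
Iter 7: z = -0.2149 + 0.1283i, |z|^2 = 0.0627
Iter 8: z = -0.2153 + 0.1299i, |z|^2 = 0.0632

Answer: 9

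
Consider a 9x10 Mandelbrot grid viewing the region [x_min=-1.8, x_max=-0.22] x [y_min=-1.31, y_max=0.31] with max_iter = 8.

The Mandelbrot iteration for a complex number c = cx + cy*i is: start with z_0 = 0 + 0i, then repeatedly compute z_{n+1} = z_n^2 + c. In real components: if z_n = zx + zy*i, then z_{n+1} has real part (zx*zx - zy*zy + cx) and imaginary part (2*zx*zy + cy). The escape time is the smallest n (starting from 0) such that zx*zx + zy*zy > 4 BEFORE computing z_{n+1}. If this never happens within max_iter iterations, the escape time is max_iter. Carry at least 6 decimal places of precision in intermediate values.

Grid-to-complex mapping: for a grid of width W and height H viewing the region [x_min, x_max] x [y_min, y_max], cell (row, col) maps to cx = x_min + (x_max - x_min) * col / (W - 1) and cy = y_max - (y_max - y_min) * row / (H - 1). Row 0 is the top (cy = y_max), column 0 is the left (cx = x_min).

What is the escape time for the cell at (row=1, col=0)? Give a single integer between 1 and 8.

Answer: 4

Derivation:
z_0 = 0 + 0i, c = -1.8000 + 0.1300i
Iter 1: z = -1.8000 + 0.1300i, |z|^2 = 3.2569
Iter 2: z = 1.4231 + -0.3380i, |z|^2 = 2.1395
Iter 3: z = 0.1110 + -0.8320i, |z|^2 = 0.7046
Iter 4: z = -2.4799 + -0.0547i, |z|^2 = 6.1531
Escaped at iteration 4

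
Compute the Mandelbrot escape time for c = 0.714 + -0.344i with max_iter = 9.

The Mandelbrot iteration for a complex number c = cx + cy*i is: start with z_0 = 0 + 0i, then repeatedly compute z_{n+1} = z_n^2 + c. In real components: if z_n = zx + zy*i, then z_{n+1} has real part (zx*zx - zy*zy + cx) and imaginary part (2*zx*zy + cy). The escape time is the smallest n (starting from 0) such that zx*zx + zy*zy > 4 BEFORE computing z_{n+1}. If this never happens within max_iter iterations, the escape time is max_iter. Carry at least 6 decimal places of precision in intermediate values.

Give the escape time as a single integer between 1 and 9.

Answer: 3

Derivation:
z_0 = 0 + 0i, c = 0.7140 + -0.3440i
Iter 1: z = 0.7140 + -0.3440i, |z|^2 = 0.6281
Iter 2: z = 1.1055 + -0.8352i, |z|^2 = 1.9197
Iter 3: z = 1.2384 + -2.1906i, |z|^2 = 6.3326
Escaped at iteration 3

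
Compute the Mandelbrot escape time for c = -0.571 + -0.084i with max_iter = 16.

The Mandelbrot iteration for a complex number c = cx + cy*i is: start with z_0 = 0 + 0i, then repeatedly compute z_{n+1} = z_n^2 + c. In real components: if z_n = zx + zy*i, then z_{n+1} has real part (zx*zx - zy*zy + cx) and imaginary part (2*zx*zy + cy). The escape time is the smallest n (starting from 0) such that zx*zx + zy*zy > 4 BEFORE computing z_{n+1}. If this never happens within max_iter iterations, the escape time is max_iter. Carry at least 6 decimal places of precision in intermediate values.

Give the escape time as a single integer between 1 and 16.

Answer: 16

Derivation:
z_0 = 0 + 0i, c = -0.5710 + -0.0840i
Iter 1: z = -0.5710 + -0.0840i, |z|^2 = 0.3331
Iter 2: z = -0.2520 + 0.0119i, |z|^2 = 0.0637
Iter 3: z = -0.5076 + -0.0900i, |z|^2 = 0.2658
Iter 4: z = -0.3214 + 0.0074i, |z|^2 = 0.1034
Iter 5: z = -0.4677 + -0.0887i, |z|^2 = 0.2267
Iter 6: z = -0.3601 + -0.0010i, |z|^2 = 0.1297
Iter 7: z = -0.4413 + -0.0833i, |z|^2 = 0.2017
Iter 8: z = -0.3832 + -0.0105i, |z|^2 = 0.1469
Iter 9: z = -0.4243 + -0.0760i, |z|^2 = 0.1858
Iter 10: z = -0.3967 + -0.0195i, |z|^2 = 0.1578
Iter 11: z = -0.4140 + -0.0685i, |z|^2 = 0.1761
Iter 12: z = -0.4043 + -0.0273i, |z|^2 = 0.1642
Iter 13: z = -0.4083 + -0.0619i, |z|^2 = 0.1705
Iter 14: z = -0.4081 + -0.0334i, |z|^2 = 0.1677
Iter 15: z = -0.4055 + -0.0567i, |z|^2 = 0.1677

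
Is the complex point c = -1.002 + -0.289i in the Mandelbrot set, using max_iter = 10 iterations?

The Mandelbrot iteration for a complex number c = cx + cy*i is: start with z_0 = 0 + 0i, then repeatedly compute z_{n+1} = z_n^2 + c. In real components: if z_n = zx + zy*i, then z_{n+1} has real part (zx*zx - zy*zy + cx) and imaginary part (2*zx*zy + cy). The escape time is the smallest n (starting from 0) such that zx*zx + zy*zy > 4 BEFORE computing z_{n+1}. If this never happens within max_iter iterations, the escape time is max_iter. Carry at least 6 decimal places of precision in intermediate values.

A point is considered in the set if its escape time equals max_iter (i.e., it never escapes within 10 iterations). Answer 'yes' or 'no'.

z_0 = 0 + 0i, c = -1.0020 + -0.2890i
Iter 1: z = -1.0020 + -0.2890i, |z|^2 = 1.0875
Iter 2: z = -0.0815 + 0.2902i, |z|^2 = 0.0908
Iter 3: z = -1.0795 + -0.3363i, |z|^2 = 1.2785
Iter 4: z = 0.0503 + 0.4371i, |z|^2 = 0.1936
Iter 5: z = -1.1905 + -0.2450i, |z|^2 = 1.4774
Iter 6: z = 0.3553 + 0.2944i, |z|^2 = 0.2129
Iter 7: z = -0.9624 + -0.0798i, |z|^2 = 0.9326
Iter 8: z = -0.0822 + -0.1354i, |z|^2 = 0.0251
Iter 9: z = -1.0136 + -0.2667i, |z|^2 = 1.0985
Did not escape in 10 iterations → in set

Answer: yes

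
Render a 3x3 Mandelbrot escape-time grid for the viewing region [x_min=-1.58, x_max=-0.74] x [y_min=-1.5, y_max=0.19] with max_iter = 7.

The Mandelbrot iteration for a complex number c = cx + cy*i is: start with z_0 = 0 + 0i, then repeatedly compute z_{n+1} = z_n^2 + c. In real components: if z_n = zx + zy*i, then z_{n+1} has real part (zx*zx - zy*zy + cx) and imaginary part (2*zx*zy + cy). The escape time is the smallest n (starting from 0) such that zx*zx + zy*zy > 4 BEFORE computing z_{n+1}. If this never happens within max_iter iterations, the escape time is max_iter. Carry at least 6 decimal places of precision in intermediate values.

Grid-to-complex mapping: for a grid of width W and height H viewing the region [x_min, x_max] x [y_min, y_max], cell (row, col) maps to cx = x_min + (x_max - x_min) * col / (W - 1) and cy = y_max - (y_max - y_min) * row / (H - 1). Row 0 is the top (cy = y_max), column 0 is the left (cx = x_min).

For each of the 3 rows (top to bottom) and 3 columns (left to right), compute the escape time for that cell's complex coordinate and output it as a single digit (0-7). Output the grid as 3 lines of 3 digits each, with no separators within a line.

(row=0, col=0): c = -1.5800 + 0.1900i → escape time 5
(row=0, col=1): c = -1.1600 + 0.1900i → escape time 7
(row=0, col=2): c = -0.7400 + 0.1900i → escape time 7
(row=1, col=0): c = -1.5800 + -0.6550i → escape time 3
(row=1, col=1): c = -1.1600 + -0.6550i → escape time 3
(row=1, col=2): c = -0.7400 + -0.6550i → escape time 5
(row=2, col=0): c = -1.5800 + -1.5000i → escape time 1
(row=2, col=1): c = -1.1600 + -1.5000i → escape time 2
(row=2, col=2): c = -0.7400 + -1.5000i → escape time 2

Answer: 577
335
122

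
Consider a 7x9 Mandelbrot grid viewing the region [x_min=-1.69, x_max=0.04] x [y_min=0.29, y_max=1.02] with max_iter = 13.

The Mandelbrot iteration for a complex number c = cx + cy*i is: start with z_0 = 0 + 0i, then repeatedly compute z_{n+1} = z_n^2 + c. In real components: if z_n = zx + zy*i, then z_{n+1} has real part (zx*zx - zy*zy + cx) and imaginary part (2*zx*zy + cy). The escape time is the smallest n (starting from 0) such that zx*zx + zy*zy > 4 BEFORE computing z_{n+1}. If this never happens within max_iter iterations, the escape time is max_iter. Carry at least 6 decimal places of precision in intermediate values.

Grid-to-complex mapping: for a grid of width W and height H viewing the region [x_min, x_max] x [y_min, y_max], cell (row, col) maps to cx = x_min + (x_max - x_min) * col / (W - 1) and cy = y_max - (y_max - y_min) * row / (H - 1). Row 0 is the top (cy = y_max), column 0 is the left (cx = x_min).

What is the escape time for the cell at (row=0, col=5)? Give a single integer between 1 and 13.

z_0 = 0 + 0i, c = -0.2483 + 1.0200i
Iter 1: z = -0.2483 + 1.0200i, |z|^2 = 1.1021
Iter 2: z = -1.2271 + 0.5134i, |z|^2 = 1.7693
Iter 3: z = 0.9938 + -0.2399i, |z|^2 = 1.0452
Iter 4: z = 0.6817 + 0.5431i, |z|^2 = 0.7596
Iter 5: z = -0.0786 + 1.7604i, |z|^2 = 3.1053
Iter 6: z = -3.3412 + 0.7433i, |z|^2 = 11.7163
Escaped at iteration 6

Answer: 6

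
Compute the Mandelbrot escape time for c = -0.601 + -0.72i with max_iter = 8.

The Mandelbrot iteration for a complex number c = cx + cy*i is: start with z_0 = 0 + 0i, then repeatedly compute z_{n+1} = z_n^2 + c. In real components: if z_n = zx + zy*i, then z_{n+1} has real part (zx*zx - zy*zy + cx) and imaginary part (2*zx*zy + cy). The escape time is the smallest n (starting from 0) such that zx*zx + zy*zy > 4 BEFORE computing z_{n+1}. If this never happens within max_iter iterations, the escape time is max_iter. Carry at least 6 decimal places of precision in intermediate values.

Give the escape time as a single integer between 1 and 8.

z_0 = 0 + 0i, c = -0.6010 + -0.7200i
Iter 1: z = -0.6010 + -0.7200i, |z|^2 = 0.8796
Iter 2: z = -0.7582 + 0.1454i, |z|^2 = 0.5960
Iter 3: z = -0.0473 + -0.9405i, |z|^2 = 0.8869
Iter 4: z = -1.4834 + -0.6310i, |z|^2 = 2.5987
Iter 5: z = 1.2012 + 1.1522i, |z|^2 = 2.7704
Iter 6: z = -0.4856 + 2.0480i, |z|^2 = 4.4303
Escaped at iteration 6

Answer: 6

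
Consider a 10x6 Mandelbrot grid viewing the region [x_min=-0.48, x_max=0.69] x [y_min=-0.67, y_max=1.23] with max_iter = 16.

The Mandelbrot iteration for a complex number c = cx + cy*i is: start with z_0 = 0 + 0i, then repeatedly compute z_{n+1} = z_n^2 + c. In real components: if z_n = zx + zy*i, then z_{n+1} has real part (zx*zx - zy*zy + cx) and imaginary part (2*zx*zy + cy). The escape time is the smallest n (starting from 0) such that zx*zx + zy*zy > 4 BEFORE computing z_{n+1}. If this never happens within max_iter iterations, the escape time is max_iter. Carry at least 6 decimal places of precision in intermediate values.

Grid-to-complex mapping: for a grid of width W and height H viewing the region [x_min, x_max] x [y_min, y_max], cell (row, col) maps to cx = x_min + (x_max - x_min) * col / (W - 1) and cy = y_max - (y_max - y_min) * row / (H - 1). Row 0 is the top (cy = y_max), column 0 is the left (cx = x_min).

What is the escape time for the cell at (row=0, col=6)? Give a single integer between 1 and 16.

Answer: 2

Derivation:
z_0 = 0 + 0i, c = 0.3000 + 1.2300i
Iter 1: z = 0.3000 + 1.2300i, |z|^2 = 1.6029
Iter 2: z = -1.1229 + 1.9680i, |z|^2 = 5.1339
Escaped at iteration 2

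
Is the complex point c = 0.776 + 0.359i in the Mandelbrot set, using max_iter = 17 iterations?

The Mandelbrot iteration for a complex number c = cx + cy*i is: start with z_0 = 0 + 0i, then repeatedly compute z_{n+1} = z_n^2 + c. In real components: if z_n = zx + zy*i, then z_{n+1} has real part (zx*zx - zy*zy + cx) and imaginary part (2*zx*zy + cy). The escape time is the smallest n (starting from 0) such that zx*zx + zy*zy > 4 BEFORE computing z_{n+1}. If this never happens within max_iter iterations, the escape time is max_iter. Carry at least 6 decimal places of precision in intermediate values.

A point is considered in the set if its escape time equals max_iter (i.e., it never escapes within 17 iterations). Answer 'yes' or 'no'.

Answer: no

Derivation:
z_0 = 0 + 0i, c = 0.7760 + 0.3590i
Iter 1: z = 0.7760 + 0.3590i, |z|^2 = 0.7311
Iter 2: z = 1.2493 + 0.9162i, |z|^2 = 2.4001
Iter 3: z = 1.4974 + 2.6481i, |z|^2 = 9.2547
Escaped at iteration 3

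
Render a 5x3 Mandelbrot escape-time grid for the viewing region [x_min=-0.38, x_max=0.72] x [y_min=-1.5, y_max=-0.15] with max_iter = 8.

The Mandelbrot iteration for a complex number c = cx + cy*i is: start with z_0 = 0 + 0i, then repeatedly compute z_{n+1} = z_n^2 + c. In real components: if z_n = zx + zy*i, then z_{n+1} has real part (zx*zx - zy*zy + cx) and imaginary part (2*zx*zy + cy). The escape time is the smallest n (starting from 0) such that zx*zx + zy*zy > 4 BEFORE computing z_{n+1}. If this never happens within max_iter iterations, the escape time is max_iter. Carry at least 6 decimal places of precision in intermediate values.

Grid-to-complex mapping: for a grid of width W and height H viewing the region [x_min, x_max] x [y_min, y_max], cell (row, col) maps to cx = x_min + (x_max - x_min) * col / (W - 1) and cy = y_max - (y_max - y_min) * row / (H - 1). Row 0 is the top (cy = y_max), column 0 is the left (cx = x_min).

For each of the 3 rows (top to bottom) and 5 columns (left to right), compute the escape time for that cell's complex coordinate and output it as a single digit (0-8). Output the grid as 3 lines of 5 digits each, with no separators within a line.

Answer: 88873
68532
22222

Derivation:
(row=0, col=0): c = -0.3800 + -0.1500i → escape time 8
(row=0, col=1): c = -0.1050 + -0.1500i → escape time 8
(row=0, col=2): c = 0.1700 + -0.1500i → escape time 8
(row=0, col=3): c = 0.4450 + -0.1500i → escape time 7
(row=0, col=4): c = 0.7200 + -0.1500i → escape time 3
(row=1, col=0): c = -0.3800 + -0.8250i → escape time 6
(row=1, col=1): c = -0.1050 + -0.8250i → escape time 8
(row=1, col=2): c = 0.1700 + -0.8250i → escape time 5
(row=1, col=3): c = 0.4450 + -0.8250i → escape time 3
(row=1, col=4): c = 0.7200 + -0.8250i → escape time 2
(row=2, col=0): c = -0.3800 + -1.5000i → escape time 2
(row=2, col=1): c = -0.1050 + -1.5000i → escape time 2
(row=2, col=2): c = 0.1700 + -1.5000i → escape time 2
(row=2, col=3): c = 0.4450 + -1.5000i → escape time 2
(row=2, col=4): c = 0.7200 + -1.5000i → escape time 2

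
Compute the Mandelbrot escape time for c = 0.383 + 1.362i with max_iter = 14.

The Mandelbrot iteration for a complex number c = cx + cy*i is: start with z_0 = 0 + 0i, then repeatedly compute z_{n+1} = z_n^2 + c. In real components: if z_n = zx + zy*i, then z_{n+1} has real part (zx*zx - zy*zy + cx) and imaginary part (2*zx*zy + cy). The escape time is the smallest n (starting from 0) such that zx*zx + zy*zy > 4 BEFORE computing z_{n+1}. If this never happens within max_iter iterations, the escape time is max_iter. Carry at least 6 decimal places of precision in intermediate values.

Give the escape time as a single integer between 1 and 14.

Answer: 2

Derivation:
z_0 = 0 + 0i, c = 0.3830 + 1.3620i
Iter 1: z = 0.3830 + 1.3620i, |z|^2 = 2.0017
Iter 2: z = -1.3254 + 2.4053i, |z|^2 = 7.5420
Escaped at iteration 2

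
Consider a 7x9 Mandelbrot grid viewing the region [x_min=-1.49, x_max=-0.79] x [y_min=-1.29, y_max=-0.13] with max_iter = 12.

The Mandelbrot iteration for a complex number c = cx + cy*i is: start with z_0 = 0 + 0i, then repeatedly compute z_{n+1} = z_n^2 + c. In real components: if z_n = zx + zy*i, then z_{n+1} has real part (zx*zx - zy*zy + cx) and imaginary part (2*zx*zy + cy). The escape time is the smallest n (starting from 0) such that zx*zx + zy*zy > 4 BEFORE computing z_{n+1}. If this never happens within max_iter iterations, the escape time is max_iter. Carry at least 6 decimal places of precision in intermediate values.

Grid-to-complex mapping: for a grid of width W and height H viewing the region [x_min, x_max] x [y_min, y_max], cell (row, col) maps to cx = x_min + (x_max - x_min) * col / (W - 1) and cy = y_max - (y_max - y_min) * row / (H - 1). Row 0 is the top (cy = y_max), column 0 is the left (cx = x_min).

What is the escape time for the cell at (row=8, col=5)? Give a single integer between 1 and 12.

Answer: 2

Derivation:
z_0 = 0 + 0i, c = -0.9067 + -1.2900i
Iter 1: z = -0.9067 + -1.2900i, |z|^2 = 2.4861
Iter 2: z = -1.7487 + 1.0492i, |z|^2 = 4.1589
Escaped at iteration 2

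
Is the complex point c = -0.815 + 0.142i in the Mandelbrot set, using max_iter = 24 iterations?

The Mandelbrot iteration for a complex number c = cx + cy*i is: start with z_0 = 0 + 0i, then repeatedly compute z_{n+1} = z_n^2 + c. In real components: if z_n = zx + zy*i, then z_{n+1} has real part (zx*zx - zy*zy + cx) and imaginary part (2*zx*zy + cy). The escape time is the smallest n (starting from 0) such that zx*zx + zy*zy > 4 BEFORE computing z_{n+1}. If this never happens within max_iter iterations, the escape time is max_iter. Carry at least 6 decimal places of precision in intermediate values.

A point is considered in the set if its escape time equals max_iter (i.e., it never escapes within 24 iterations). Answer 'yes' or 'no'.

z_0 = 0 + 0i, c = -0.8150 + 0.1420i
Iter 1: z = -0.8150 + 0.1420i, |z|^2 = 0.6844
Iter 2: z = -0.1709 + -0.0895i, |z|^2 = 0.0372
Iter 3: z = -0.7938 + 0.1726i, |z|^2 = 0.6599
Iter 4: z = -0.2147 + -0.1320i, |z|^2 = 0.0635
Iter 5: z = -0.7863 + 0.1987i, |z|^2 = 0.6578
Iter 6: z = -0.2362 + -0.1704i, |z|^2 = 0.0848
Iter 7: z = -0.7883 + 0.2225i, |z|^2 = 0.6709
Iter 8: z = -0.2431 + -0.2088i, |z|^2 = 0.1027
Iter 9: z = -0.7995 + 0.2435i, |z|^2 = 0.6985
Iter 10: z = -0.2351 + -0.2474i, |z|^2 = 0.1165
Iter 11: z = -0.8209 + 0.2583i, |z|^2 = 0.7406
Iter 12: z = -0.2078 + -0.2821i, |z|^2 = 0.1228
Iter 13: z = -0.8514 + 0.2593i, |z|^2 = 0.7921
Iter 14: z = -0.1573 + -0.2995i, |z|^2 = 0.1145
Iter 15: z = -0.8800 + 0.2362i, |z|^2 = 0.8301
Iter 16: z = -0.0965 + -0.2738i, |z|^2 = 0.0843
Iter 17: z = -0.8806 + 0.1948i, |z|^2 = 0.8135
Iter 18: z = -0.0774 + -0.2011i, |z|^2 = 0.0465
Iter 19: z = -0.8495 + 0.1732i, |z|^2 = 0.7516
Iter 20: z = -0.1234 + -0.1522i, |z|^2 = 0.0384
Iter 21: z = -0.8229 + 0.1796i, |z|^2 = 0.7095
Iter 22: z = -0.1700 + -0.1535i, |z|^2 = 0.0525
Iter 23: z = -0.8097 + 0.1942i, |z|^2 = 0.6933
Did not escape in 24 iterations → in set

Answer: yes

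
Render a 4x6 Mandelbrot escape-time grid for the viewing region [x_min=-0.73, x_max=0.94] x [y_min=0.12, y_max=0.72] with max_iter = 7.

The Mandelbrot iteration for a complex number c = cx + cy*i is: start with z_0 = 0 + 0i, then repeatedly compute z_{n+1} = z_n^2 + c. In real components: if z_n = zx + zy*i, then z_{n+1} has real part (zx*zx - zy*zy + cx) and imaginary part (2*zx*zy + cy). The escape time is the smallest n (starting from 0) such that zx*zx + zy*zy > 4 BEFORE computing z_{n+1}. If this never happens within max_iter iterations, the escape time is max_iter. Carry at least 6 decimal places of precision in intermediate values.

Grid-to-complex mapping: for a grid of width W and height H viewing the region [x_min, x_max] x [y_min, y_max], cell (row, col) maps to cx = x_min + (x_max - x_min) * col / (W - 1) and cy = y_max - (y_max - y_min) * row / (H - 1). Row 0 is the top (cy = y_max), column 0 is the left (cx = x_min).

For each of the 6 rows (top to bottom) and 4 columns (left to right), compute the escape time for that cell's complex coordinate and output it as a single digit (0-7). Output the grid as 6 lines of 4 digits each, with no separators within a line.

(row=0, col=0): c = -0.7300 + 0.7200i → escape time 4
(row=0, col=1): c = -0.1733 + 0.7200i → escape time 7
(row=0, col=2): c = 0.3833 + 0.7200i → escape time 5
(row=0, col=3): c = 0.9400 + 0.7200i → escape time 2
(row=1, col=0): c = -0.7300 + 0.6000i → escape time 6
(row=1, col=1): c = -0.1733 + 0.6000i → escape time 7
(row=1, col=2): c = 0.3833 + 0.6000i → escape time 7
(row=1, col=3): c = 0.9400 + 0.6000i → escape time 2
(row=2, col=0): c = -0.7300 + 0.4800i → escape time 7
(row=2, col=1): c = -0.1733 + 0.4800i → escape time 7
(row=2, col=2): c = 0.3833 + 0.4800i → escape time 7
(row=2, col=3): c = 0.9400 + 0.4800i → escape time 2
(row=3, col=0): c = -0.7300 + 0.3600i → escape time 7
(row=3, col=1): c = -0.1733 + 0.3600i → escape time 7
(row=3, col=2): c = 0.3833 + 0.3600i → escape time 7
(row=3, col=3): c = 0.9400 + 0.3600i → escape time 3
(row=4, col=0): c = -0.7300 + 0.2400i → escape time 7
(row=4, col=1): c = -0.1733 + 0.2400i → escape time 7
(row=4, col=2): c = 0.3833 + 0.2400i → escape time 7
(row=4, col=3): c = 0.9400 + 0.2400i → escape time 3
(row=5, col=0): c = -0.7300 + 0.1200i → escape time 7
(row=5, col=1): c = -0.1733 + 0.1200i → escape time 7
(row=5, col=2): c = 0.3833 + 0.1200i → escape time 7
(row=5, col=3): c = 0.9400 + 0.1200i → escape time 3

Answer: 4752
6772
7772
7773
7773
7773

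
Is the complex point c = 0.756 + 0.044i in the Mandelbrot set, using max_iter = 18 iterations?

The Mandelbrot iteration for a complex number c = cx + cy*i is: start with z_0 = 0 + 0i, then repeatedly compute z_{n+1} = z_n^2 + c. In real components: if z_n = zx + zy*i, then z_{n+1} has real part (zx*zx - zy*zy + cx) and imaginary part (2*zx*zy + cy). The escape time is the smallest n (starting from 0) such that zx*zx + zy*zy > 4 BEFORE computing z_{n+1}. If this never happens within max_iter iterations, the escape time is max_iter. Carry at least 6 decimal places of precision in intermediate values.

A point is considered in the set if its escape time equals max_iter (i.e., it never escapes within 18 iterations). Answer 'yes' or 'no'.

Answer: no

Derivation:
z_0 = 0 + 0i, c = 0.7560 + 0.0440i
Iter 1: z = 0.7560 + 0.0440i, |z|^2 = 0.5735
Iter 2: z = 1.3256 + 0.1105i, |z|^2 = 1.7694
Iter 3: z = 2.5010 + 0.3370i, |z|^2 = 6.3686
Escaped at iteration 3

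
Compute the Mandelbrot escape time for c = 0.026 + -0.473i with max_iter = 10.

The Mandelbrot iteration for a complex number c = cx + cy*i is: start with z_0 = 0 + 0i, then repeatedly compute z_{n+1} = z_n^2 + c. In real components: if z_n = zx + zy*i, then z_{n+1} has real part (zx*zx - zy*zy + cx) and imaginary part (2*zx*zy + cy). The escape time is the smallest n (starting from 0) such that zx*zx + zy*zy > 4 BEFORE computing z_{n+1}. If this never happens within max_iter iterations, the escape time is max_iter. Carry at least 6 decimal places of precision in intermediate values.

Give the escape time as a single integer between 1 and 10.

z_0 = 0 + 0i, c = 0.0260 + -0.4730i
Iter 1: z = 0.0260 + -0.4730i, |z|^2 = 0.2244
Iter 2: z = -0.1971 + -0.4976i, |z|^2 = 0.2864
Iter 3: z = -0.1828 + -0.2769i, |z|^2 = 0.1101
Iter 4: z = -0.0173 + -0.3718i, |z|^2 = 0.1385
Iter 5: z = -0.1119 + -0.4602i, |z|^2 = 0.2243
Iter 6: z = -0.1732 + -0.3700i, |z|^2 = 0.1669
Iter 7: z = -0.0809 + -0.3448i, |z|^2 = 0.1254
Iter 8: z = -0.0864 + -0.4172i, |z|^2 = 0.1815
Iter 9: z = -0.1406 + -0.4009i, |z|^2 = 0.1805

Answer: 10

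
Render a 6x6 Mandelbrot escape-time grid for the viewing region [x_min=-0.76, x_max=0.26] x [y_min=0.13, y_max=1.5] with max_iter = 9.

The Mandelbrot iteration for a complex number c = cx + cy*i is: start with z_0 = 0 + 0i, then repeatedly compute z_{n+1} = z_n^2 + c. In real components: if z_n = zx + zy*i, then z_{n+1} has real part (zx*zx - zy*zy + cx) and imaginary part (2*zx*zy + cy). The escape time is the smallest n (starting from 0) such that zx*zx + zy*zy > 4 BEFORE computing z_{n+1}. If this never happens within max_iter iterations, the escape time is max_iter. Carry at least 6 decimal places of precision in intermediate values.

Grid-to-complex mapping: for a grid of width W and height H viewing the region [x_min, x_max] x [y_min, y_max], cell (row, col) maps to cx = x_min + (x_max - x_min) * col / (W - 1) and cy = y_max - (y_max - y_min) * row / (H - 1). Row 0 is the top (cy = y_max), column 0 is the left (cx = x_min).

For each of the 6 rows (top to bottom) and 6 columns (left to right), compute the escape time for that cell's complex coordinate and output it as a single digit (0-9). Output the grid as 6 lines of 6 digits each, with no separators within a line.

Answer: 222222
333332
345954
599997
899999
999999

Derivation:
(row=0, col=0): c = -0.7600 + 1.5000i → escape time 2
(row=0, col=1): c = -0.5560 + 1.5000i → escape time 2
(row=0, col=2): c = -0.3520 + 1.5000i → escape time 2
(row=0, col=3): c = -0.1480 + 1.5000i → escape time 2
(row=0, col=4): c = 0.0560 + 1.5000i → escape time 2
(row=0, col=5): c = 0.2600 + 1.5000i → escape time 2
(row=1, col=0): c = -0.7600 + 1.2260i → escape time 3
(row=1, col=1): c = -0.5560 + 1.2260i → escape time 3
(row=1, col=2): c = -0.3520 + 1.2260i → escape time 3
(row=1, col=3): c = -0.1480 + 1.2260i → escape time 3
(row=1, col=4): c = 0.0560 + 1.2260i → escape time 3
(row=1, col=5): c = 0.2600 + 1.2260i → escape time 2
(row=2, col=0): c = -0.7600 + 0.9520i → escape time 3
(row=2, col=1): c = -0.5560 + 0.9520i → escape time 4
(row=2, col=2): c = -0.3520 + 0.9520i → escape time 5
(row=2, col=3): c = -0.1480 + 0.9520i → escape time 9
(row=2, col=4): c = 0.0560 + 0.9520i → escape time 5
(row=2, col=5): c = 0.2600 + 0.9520i → escape time 4
(row=3, col=0): c = -0.7600 + 0.6780i → escape time 5
(row=3, col=1): c = -0.5560 + 0.6780i → escape time 9
(row=3, col=2): c = -0.3520 + 0.6780i → escape time 9
(row=3, col=3): c = -0.1480 + 0.6780i → escape time 9
(row=3, col=4): c = 0.0560 + 0.6780i → escape time 9
(row=3, col=5): c = 0.2600 + 0.6780i → escape time 7
(row=4, col=0): c = -0.7600 + 0.4040i → escape time 8
(row=4, col=1): c = -0.5560 + 0.4040i → escape time 9
(row=4, col=2): c = -0.3520 + 0.4040i → escape time 9
(row=4, col=3): c = -0.1480 + 0.4040i → escape time 9
(row=4, col=4): c = 0.0560 + 0.4040i → escape time 9
(row=4, col=5): c = 0.2600 + 0.4040i → escape time 9
(row=5, col=0): c = -0.7600 + 0.1300i → escape time 9
(row=5, col=1): c = -0.5560 + 0.1300i → escape time 9
(row=5, col=2): c = -0.3520 + 0.1300i → escape time 9
(row=5, col=3): c = -0.1480 + 0.1300i → escape time 9
(row=5, col=4): c = 0.0560 + 0.1300i → escape time 9
(row=5, col=5): c = 0.2600 + 0.1300i → escape time 9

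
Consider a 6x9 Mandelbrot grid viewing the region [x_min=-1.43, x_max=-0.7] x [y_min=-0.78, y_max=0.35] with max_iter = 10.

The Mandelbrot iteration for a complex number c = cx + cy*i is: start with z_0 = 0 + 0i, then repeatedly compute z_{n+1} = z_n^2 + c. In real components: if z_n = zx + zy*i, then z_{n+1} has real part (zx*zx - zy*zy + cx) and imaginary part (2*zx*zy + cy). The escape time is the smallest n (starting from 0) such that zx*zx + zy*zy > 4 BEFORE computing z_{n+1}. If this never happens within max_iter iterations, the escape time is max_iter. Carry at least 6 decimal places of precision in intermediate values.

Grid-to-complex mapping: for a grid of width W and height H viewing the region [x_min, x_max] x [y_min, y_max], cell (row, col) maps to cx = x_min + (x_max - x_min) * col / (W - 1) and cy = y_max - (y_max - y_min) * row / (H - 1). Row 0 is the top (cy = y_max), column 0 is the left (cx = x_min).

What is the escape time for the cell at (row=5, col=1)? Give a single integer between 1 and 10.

Answer: 10

Derivation:
z_0 = 0 + 0i, c = -1.2840 + -0.3562i
Iter 1: z = -1.2840 + -0.3562i, |z|^2 = 1.7756
Iter 2: z = 0.2377 + 0.5586i, |z|^2 = 0.3686
Iter 3: z = -1.5395 + -0.0906i, |z|^2 = 2.3783
Iter 4: z = 1.0779 + -0.0772i, |z|^2 = 1.1678
Iter 5: z = -0.1281 + -0.5226i, |z|^2 = 0.2895
Iter 6: z = -1.5407 + -0.2223i, |z|^2 = 2.4231
Iter 7: z = 1.0402 + 0.3289i, |z|^2 = 1.1902
Iter 8: z = -0.3101 + 0.3279i, |z|^2 = 0.2037
Iter 9: z = -1.2954 + -0.5596i, |z|^2 = 1.9912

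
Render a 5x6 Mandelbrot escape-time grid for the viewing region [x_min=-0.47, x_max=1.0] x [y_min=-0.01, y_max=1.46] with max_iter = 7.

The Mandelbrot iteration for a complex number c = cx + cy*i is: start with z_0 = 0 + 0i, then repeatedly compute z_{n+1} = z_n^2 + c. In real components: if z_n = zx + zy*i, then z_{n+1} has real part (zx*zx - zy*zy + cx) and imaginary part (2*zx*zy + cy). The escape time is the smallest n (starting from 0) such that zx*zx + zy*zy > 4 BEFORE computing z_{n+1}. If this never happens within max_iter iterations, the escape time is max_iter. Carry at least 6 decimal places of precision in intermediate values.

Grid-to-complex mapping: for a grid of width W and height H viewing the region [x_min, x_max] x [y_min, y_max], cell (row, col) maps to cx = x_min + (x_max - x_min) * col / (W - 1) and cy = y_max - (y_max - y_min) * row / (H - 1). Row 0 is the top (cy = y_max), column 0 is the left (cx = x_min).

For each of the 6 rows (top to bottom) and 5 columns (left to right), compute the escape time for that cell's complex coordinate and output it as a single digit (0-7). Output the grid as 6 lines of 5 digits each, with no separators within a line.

Answer: 22222
34222
57432
77732
77742
77742

Derivation:
(row=0, col=0): c = -0.4700 + 1.4600i → escape time 2
(row=0, col=1): c = -0.1025 + 1.4600i → escape time 2
(row=0, col=2): c = 0.2650 + 1.4600i → escape time 2
(row=0, col=3): c = 0.6325 + 1.4600i → escape time 2
(row=0, col=4): c = 1.0000 + 1.4600i → escape time 2
(row=1, col=0): c = -0.4700 + 1.1660i → escape time 3
(row=1, col=1): c = -0.1025 + 1.1660i → escape time 4
(row=1, col=2): c = 0.2650 + 1.1660i → escape time 2
(row=1, col=3): c = 0.6325 + 1.1660i → escape time 2
(row=1, col=4): c = 1.0000 + 1.1660i → escape time 2
(row=2, col=0): c = -0.4700 + 0.8720i → escape time 5
(row=2, col=1): c = -0.1025 + 0.8720i → escape time 7
(row=2, col=2): c = 0.2650 + 0.8720i → escape time 4
(row=2, col=3): c = 0.6325 + 0.8720i → escape time 3
(row=2, col=4): c = 1.0000 + 0.8720i → escape time 2
(row=3, col=0): c = -0.4700 + 0.5780i → escape time 7
(row=3, col=1): c = -0.1025 + 0.5780i → escape time 7
(row=3, col=2): c = 0.2650 + 0.5780i → escape time 7
(row=3, col=3): c = 0.6325 + 0.5780i → escape time 3
(row=3, col=4): c = 1.0000 + 0.5780i → escape time 2
(row=4, col=0): c = -0.4700 + 0.2840i → escape time 7
(row=4, col=1): c = -0.1025 + 0.2840i → escape time 7
(row=4, col=2): c = 0.2650 + 0.2840i → escape time 7
(row=4, col=3): c = 0.6325 + 0.2840i → escape time 4
(row=4, col=4): c = 1.0000 + 0.2840i → escape time 2
(row=5, col=0): c = -0.4700 + -0.0100i → escape time 7
(row=5, col=1): c = -0.1025 + -0.0100i → escape time 7
(row=5, col=2): c = 0.2650 + -0.0100i → escape time 7
(row=5, col=3): c = 0.6325 + -0.0100i → escape time 4
(row=5, col=4): c = 1.0000 + -0.0100i → escape time 2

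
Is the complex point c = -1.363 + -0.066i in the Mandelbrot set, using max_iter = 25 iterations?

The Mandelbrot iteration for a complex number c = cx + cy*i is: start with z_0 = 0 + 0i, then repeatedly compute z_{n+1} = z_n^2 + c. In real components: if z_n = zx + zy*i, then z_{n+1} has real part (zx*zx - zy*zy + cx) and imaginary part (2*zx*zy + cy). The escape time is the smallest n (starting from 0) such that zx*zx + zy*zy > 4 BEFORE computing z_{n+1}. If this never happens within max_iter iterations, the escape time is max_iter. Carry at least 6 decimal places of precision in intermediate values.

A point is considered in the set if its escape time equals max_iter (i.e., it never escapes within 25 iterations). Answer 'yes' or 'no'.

z_0 = 0 + 0i, c = -1.3630 + -0.0660i
Iter 1: z = -1.3630 + -0.0660i, |z|^2 = 1.8621
Iter 2: z = 0.4904 + 0.1139i, |z|^2 = 0.2535
Iter 3: z = -1.1355 + 0.0457i, |z|^2 = 1.2914
Iter 4: z = -0.0758 + -0.1699i, |z|^2 = 0.0346
Iter 5: z = -1.3861 + -0.0403i, |z|^2 = 1.9229
Iter 6: z = 0.5567 + 0.0456i, |z|^2 = 0.3120
Iter 7: z = -1.0552 + -0.0152i, |z|^2 = 1.1137
Iter 8: z = -0.2498 + -0.0338i, |z|^2 = 0.0635
Iter 9: z = -1.3017 + -0.0491i, |z|^2 = 1.6970
Iter 10: z = 0.3291 + 0.0618i, |z|^2 = 0.1122
Iter 11: z = -1.2585 + -0.0253i, |z|^2 = 1.5844
Iter 12: z = 0.2202 + -0.0023i, |z|^2 = 0.0485
Iter 13: z = -1.3145 + -0.0670i, |z|^2 = 1.7325
Iter 14: z = 0.3605 + 0.1102i, |z|^2 = 0.1421
Iter 15: z = -1.2452 + 0.0135i, |z|^2 = 1.5507
Iter 16: z = 0.1873 + -0.0996i, |z|^2 = 0.0450
Iter 17: z = -1.3378 + -0.1033i, |z|^2 = 1.8005
Iter 18: z = 0.4161 + 0.2104i, |z|^2 = 0.2174
Iter 19: z = -1.2341 + 0.1091i, |z|^2 = 1.5349
Iter 20: z = 0.1481 + -0.3353i, |z|^2 = 0.1343
Iter 21: z = -1.4535 + -0.1653i, |z|^2 = 2.1399
Iter 22: z = 0.7222 + 0.4145i, |z|^2 = 0.6934
Iter 23: z = -1.0132 + 0.5327i, |z|^2 = 1.3104
Iter 24: z = -0.6202 + -1.1456i, |z|^2 = 1.6970
Did not escape in 25 iterations → in set

Answer: yes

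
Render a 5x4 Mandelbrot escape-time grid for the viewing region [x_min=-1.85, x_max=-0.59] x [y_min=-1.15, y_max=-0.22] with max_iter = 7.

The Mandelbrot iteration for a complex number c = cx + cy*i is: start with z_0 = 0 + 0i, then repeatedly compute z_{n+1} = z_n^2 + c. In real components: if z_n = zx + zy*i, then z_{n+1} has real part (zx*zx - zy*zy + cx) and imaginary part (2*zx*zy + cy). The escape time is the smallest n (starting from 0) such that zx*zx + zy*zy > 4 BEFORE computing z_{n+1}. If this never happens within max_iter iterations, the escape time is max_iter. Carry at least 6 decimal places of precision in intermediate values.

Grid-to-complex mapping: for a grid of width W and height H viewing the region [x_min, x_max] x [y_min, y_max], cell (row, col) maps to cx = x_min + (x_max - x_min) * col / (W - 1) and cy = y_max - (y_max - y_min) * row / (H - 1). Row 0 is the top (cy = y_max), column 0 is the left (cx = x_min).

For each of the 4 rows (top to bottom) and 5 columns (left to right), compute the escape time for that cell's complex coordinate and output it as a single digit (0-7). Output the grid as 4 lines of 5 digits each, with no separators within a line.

Answer: 45777
33457
13334
12333

Derivation:
(row=0, col=0): c = -1.8500 + -0.2200i → escape time 4
(row=0, col=1): c = -1.5350 + -0.2200i → escape time 5
(row=0, col=2): c = -1.2200 + -0.2200i → escape time 7
(row=0, col=3): c = -0.9050 + -0.2200i → escape time 7
(row=0, col=4): c = -0.5900 + -0.2200i → escape time 7
(row=1, col=0): c = -1.8500 + -0.5300i → escape time 3
(row=1, col=1): c = -1.5350 + -0.5300i → escape time 3
(row=1, col=2): c = -1.2200 + -0.5300i → escape time 4
(row=1, col=3): c = -0.9050 + -0.5300i → escape time 5
(row=1, col=4): c = -0.5900 + -0.5300i → escape time 7
(row=2, col=0): c = -1.8500 + -0.8400i → escape time 1
(row=2, col=1): c = -1.5350 + -0.8400i → escape time 3
(row=2, col=2): c = -1.2200 + -0.8400i → escape time 3
(row=2, col=3): c = -0.9050 + -0.8400i → escape time 3
(row=2, col=4): c = -0.5900 + -0.8400i → escape time 4
(row=3, col=0): c = -1.8500 + -1.1500i → escape time 1
(row=3, col=1): c = -1.5350 + -1.1500i → escape time 2
(row=3, col=2): c = -1.2200 + -1.1500i → escape time 3
(row=3, col=3): c = -0.9050 + -1.1500i → escape time 3
(row=3, col=4): c = -0.5900 + -1.1500i → escape time 3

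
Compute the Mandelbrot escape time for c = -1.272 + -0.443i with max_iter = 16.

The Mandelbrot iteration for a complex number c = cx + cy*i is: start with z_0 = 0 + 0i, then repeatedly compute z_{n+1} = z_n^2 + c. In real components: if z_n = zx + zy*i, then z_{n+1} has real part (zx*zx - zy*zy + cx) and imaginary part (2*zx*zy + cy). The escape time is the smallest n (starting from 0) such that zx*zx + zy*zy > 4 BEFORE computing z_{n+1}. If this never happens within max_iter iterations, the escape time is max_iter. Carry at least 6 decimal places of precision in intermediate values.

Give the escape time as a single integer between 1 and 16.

Answer: 7

Derivation:
z_0 = 0 + 0i, c = -1.2720 + -0.4430i
Iter 1: z = -1.2720 + -0.4430i, |z|^2 = 1.8142
Iter 2: z = 0.1497 + 0.6840i, |z|^2 = 0.4903
Iter 3: z = -1.7174 + -0.2382i, |z|^2 = 3.0063
Iter 4: z = 1.6208 + 0.3751i, |z|^2 = 2.7677
Iter 5: z = 1.2144 + 0.7728i, |z|^2 = 2.0720
Iter 6: z = -0.3945 + 1.4340i, |z|^2 = 2.2120
Iter 7: z = -3.1728 + -1.5744i, |z|^2 = 12.5452
Escaped at iteration 7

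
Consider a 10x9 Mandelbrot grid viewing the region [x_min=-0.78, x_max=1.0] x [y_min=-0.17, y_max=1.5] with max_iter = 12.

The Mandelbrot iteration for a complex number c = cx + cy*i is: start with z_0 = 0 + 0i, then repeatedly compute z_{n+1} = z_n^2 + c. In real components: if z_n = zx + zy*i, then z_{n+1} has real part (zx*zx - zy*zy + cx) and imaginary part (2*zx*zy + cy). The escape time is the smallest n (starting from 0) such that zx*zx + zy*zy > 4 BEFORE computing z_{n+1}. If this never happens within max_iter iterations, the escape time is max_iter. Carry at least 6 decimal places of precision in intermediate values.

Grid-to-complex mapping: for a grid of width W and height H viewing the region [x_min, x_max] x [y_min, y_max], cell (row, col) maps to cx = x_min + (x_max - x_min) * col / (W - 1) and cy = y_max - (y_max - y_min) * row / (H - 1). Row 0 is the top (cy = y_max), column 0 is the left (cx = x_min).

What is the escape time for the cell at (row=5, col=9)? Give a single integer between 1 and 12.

z_0 = 0 + 0i, c = 1.0000 + 0.4563i
Iter 1: z = 1.0000 + 0.4563i, |z|^2 = 1.2082
Iter 2: z = 1.7918 + 1.3688i, |z|^2 = 5.0842
Escaped at iteration 2

Answer: 2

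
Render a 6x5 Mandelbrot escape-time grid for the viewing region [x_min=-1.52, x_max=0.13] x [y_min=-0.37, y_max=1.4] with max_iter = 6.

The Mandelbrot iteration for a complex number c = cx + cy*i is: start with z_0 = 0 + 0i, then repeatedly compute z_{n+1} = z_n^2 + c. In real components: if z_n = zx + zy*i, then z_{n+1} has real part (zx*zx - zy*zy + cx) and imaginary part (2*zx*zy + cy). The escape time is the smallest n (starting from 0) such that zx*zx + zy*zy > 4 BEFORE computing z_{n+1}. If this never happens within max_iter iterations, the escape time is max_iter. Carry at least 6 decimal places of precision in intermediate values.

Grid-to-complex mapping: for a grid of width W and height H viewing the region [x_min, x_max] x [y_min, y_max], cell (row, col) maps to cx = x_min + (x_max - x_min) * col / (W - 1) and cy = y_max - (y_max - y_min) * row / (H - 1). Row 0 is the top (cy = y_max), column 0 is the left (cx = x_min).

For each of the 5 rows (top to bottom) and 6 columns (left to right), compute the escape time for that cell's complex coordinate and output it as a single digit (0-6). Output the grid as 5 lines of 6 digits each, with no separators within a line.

Answer: 122222
333464
355666
666666
466666

Derivation:
(row=0, col=0): c = -1.5200 + 1.4000i → escape time 1
(row=0, col=1): c = -1.1900 + 1.4000i → escape time 2
(row=0, col=2): c = -0.8600 + 1.4000i → escape time 2
(row=0, col=3): c = -0.5300 + 1.4000i → escape time 2
(row=0, col=4): c = -0.2000 + 1.4000i → escape time 2
(row=0, col=5): c = 0.1300 + 1.4000i → escape time 2
(row=1, col=0): c = -1.5200 + 0.9575i → escape time 3
(row=1, col=1): c = -1.1900 + 0.9575i → escape time 3
(row=1, col=2): c = -0.8600 + 0.9575i → escape time 3
(row=1, col=3): c = -0.5300 + 0.9575i → escape time 4
(row=1, col=4): c = -0.2000 + 0.9575i → escape time 6
(row=1, col=5): c = 0.1300 + 0.9575i → escape time 4
(row=2, col=0): c = -1.5200 + 0.5150i → escape time 3
(row=2, col=1): c = -1.1900 + 0.5150i → escape time 5
(row=2, col=2): c = -0.8600 + 0.5150i → escape time 5
(row=2, col=3): c = -0.5300 + 0.5150i → escape time 6
(row=2, col=4): c = -0.2000 + 0.5150i → escape time 6
(row=2, col=5): c = 0.1300 + 0.5150i → escape time 6
(row=3, col=0): c = -1.5200 + 0.0725i → escape time 6
(row=3, col=1): c = -1.1900 + 0.0725i → escape time 6
(row=3, col=2): c = -0.8600 + 0.0725i → escape time 6
(row=3, col=3): c = -0.5300 + 0.0725i → escape time 6
(row=3, col=4): c = -0.2000 + 0.0725i → escape time 6
(row=3, col=5): c = 0.1300 + 0.0725i → escape time 6
(row=4, col=0): c = -1.5200 + -0.3700i → escape time 4
(row=4, col=1): c = -1.1900 + -0.3700i → escape time 6
(row=4, col=2): c = -0.8600 + -0.3700i → escape time 6
(row=4, col=3): c = -0.5300 + -0.3700i → escape time 6
(row=4, col=4): c = -0.2000 + -0.3700i → escape time 6
(row=4, col=5): c = 0.1300 + -0.3700i → escape time 6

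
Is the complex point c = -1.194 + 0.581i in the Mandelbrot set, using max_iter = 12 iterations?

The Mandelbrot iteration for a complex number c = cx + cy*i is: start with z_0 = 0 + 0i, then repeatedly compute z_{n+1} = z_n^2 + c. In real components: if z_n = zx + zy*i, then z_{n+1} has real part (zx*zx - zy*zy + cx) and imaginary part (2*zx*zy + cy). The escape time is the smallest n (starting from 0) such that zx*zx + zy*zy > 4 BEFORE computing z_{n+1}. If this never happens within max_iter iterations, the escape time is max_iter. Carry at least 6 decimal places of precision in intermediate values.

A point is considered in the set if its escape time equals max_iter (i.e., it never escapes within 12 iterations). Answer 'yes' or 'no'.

z_0 = 0 + 0i, c = -1.1940 + 0.5810i
Iter 1: z = -1.1940 + 0.5810i, |z|^2 = 1.7632
Iter 2: z = -0.1059 + -0.8064i, |z|^2 = 0.6615
Iter 3: z = -1.8331 + 0.7518i, |z|^2 = 3.9255
Iter 4: z = 1.6010 + -2.1754i, |z|^2 = 7.2957
Escaped at iteration 4

Answer: no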